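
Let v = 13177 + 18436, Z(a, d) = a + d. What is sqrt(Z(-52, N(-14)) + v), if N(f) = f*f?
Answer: sqrt(31757) ≈ 178.20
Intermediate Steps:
N(f) = f**2
v = 31613
sqrt(Z(-52, N(-14)) + v) = sqrt((-52 + (-14)**2) + 31613) = sqrt((-52 + 196) + 31613) = sqrt(144 + 31613) = sqrt(31757)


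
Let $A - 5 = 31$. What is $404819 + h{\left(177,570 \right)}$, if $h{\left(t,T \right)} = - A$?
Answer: $404783$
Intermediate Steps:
$A = 36$ ($A = 5 + 31 = 36$)
$h{\left(t,T \right)} = -36$ ($h{\left(t,T \right)} = \left(-1\right) 36 = -36$)
$404819 + h{\left(177,570 \right)} = 404819 - 36 = 404783$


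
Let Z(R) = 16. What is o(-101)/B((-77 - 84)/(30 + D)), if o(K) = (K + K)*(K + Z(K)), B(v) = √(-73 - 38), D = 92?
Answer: -17170*I*√111/111 ≈ -1629.7*I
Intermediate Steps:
B(v) = I*√111 (B(v) = √(-111) = I*√111)
o(K) = 2*K*(16 + K) (o(K) = (K + K)*(K + 16) = (2*K)*(16 + K) = 2*K*(16 + K))
o(-101)/B((-77 - 84)/(30 + D)) = (2*(-101)*(16 - 101))/((I*√111)) = (2*(-101)*(-85))*(-I*√111/111) = 17170*(-I*√111/111) = -17170*I*√111/111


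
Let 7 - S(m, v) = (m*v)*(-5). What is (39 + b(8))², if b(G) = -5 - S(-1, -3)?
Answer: 144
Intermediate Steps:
S(m, v) = 7 + 5*m*v (S(m, v) = 7 - m*v*(-5) = 7 - (-5)*m*v = 7 + 5*m*v)
b(G) = -27 (b(G) = -5 - (7 + 5*(-1)*(-3)) = -5 - (7 + 15) = -5 - 1*22 = -5 - 22 = -27)
(39 + b(8))² = (39 - 27)² = 12² = 144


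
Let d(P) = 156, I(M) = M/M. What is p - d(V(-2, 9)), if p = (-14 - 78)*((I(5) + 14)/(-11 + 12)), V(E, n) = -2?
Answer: -1536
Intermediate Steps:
I(M) = 1
p = -1380 (p = (-14 - 78)*((1 + 14)/(-11 + 12)) = -1380/1 = -1380 ≈ -1380.0)
p - d(V(-2, 9)) = -1380 - 1*156 = -1380 - 156 = -1536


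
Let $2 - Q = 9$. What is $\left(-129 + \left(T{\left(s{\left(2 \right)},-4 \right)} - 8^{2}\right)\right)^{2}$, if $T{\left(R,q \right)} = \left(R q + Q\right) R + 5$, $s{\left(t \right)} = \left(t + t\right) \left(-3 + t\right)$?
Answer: $50176$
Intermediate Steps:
$Q = -7$ ($Q = 2 - 9 = -7$)
$s{\left(t \right)} = 2 t \left(-3 + t\right)$
$T{\left(R,q \right)} = 5 + R \left(-7 + R q\right)$ ($T{\left(R,q \right)} = \left(R q - 7\right) R + 5 = \left(-7 + R q\right) R + 5 = R \left(-7 + R q\right) + 5 = 5 + R \left(-7 + R q\right)$)
$\left(-129 + \left(T{\left(s{\left(2 \right)},-4 \right)} - 8^{2}\right)\right)^{2} = \left(-129 - \left(59 + 4 \cdot 16 \left(-3 + 2\right)^{2} + 7 \cdot 2 \cdot 2 \left(-3 + 2\right)\right)\right)^{2} = \left(-129 - \left(123 + 7 \cdot 2 \cdot 2 \left(-1\right)\right)\right)^{2} = \left(-129 - 95\right)^{2} = \left(-224\right)^{2} = 50176$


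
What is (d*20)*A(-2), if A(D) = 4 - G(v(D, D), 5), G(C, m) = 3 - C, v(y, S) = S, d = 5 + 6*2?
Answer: -340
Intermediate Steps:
d = 17 (d = 5 + 12 = 17)
A(D) = 1 + D (A(D) = 4 - (3 - D) = 4 + (-3 + D) = 1 + D)
(d*20)*A(-2) = (17*20)*(1 - 2) = 340*(-1) = -340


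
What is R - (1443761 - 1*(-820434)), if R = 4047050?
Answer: 1782855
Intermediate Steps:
R - (1443761 - 1*(-820434)) = 4047050 - (1443761 - 1*(-820434)) = 4047050 - (1443761 + 820434) = 4047050 - 1*2264195 = 4047050 - 2264195 = 1782855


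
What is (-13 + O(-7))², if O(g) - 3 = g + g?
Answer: 576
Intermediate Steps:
O(g) = 3 + 2*g (O(g) = 3 + (g + g) = 3 + 2*g)
(-13 + O(-7))² = (-13 + (3 + 2*(-7)))² = (-13 + (3 - 14))² = (-13 - 11)² = (-24)² = 576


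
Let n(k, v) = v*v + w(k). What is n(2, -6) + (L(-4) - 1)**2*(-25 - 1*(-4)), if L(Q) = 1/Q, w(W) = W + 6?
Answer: 179/16 ≈ 11.188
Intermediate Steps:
w(W) = 6 + W
n(k, v) = 6 + k + v**2 (n(k, v) = v*v + (6 + k) = v**2 + (6 + k) = 6 + k + v**2)
L(Q) = 1/Q
n(2, -6) + (L(-4) - 1)**2*(-25 - 1*(-4)) = (6 + 2 + (-6)**2) + (1/(-4) - 1)**2*(-25 - 1*(-4)) = (6 + 2 + 36) + (-1/4 - 1)**2*(-25 + 4) = 44 + (-5/4)**2*(-21) = 44 + (25/16)*(-21) = 44 - 525/16 = 179/16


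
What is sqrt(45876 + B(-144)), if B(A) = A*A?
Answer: 2*sqrt(16653) ≈ 258.09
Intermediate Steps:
B(A) = A**2
sqrt(45876 + B(-144)) = sqrt(45876 + (-144)**2) = sqrt(45876 + 20736) = sqrt(66612) = 2*sqrt(16653)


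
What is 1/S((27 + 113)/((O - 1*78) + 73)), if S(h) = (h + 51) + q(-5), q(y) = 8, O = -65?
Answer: 1/57 ≈ 0.017544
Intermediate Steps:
S(h) = 59 + h (S(h) = (h + 51) + 8 = (51 + h) + 8 = 59 + h)
1/S((27 + 113)/((O - 1*78) + 73)) = 1/(59 + (27 + 113)/((-65 - 1*78) + 73)) = 1/(59 + 140/((-65 - 78) + 73)) = 1/(59 + 140/(-143 + 73)) = 1/(59 + 140/(-70)) = 1/(59 + 140*(-1/70)) = 1/(59 - 2) = 1/57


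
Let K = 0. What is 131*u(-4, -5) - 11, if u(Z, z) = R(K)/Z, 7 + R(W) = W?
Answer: 873/4 ≈ 218.25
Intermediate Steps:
R(W) = -7 + W
u(Z, z) = -7/Z (u(Z, z) = (-7 + 0)/Z = -7/Z)
131*u(-4, -5) - 11 = 131*(-7/(-4)) - 11 = 131*(-7*(-¼)) - 11 = 131*(7/4) - 11 = 917/4 - 11 = 873/4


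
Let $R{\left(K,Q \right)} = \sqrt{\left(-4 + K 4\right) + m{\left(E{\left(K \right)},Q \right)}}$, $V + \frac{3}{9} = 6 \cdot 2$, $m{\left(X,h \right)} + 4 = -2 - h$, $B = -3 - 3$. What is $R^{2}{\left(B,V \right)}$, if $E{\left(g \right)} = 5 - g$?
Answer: $- \frac{137}{3} \approx -45.667$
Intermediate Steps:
$B = -6$
$m{\left(X,h \right)} = -6 - h$ ($m{\left(X,h \right)} = -4 - \left(2 + h\right) = -6 - h$)
$V = \frac{35}{3}$ ($V = - \frac{1}{3} + 6 \cdot 2 = - \frac{1}{3} + 12 = \frac{35}{3} \approx 11.667$)
$R{\left(K,Q \right)} = \sqrt{-10 - Q + 4 K}$ ($R{\left(K,Q \right)} = \sqrt{\left(-4 + K 4\right) - \left(6 + Q\right)} = \sqrt{\left(-4 + 4 K\right) - \left(6 + Q\right)} = \sqrt{-10 - Q + 4 K}$)
$R^{2}{\left(B,V \right)} = \left(\sqrt{-10 - \frac{35}{3} + 4 \left(-6\right)}\right)^{2} = \left(\sqrt{-10 - \frac{35}{3} - 24}\right)^{2} = \left(\sqrt{- \frac{137}{3}}\right)^{2} = \left(\frac{i \sqrt{411}}{3}\right)^{2} = - \frac{137}{3}$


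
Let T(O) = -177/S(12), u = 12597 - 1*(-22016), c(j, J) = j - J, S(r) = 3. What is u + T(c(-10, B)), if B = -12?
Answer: 34554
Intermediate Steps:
u = 34613 (u = 12597 + 22016 = 34613)
T(O) = -59 (T(O) = -177/3 = -177*⅓ = -59)
u + T(c(-10, B)) = 34613 - 59 = 34554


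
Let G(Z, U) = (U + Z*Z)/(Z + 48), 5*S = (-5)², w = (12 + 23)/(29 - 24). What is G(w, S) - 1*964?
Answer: -52966/55 ≈ -963.02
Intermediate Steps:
w = 7 (w = 35/5 = 35*(⅕) = 7)
S = 5 (S = (⅕)*(-5)² = (⅕)*25 = 5)
G(Z, U) = (U + Z²)/(48 + Z)
G(w, S) - 1*964 = (5 + 7²)/(48 + 7) - 1*964 = (5 + 49)/55 - 964 = (1/55)*54 - 964 = 54/55 - 964 = -52966/55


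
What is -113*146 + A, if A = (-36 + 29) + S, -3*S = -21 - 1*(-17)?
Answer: -49511/3 ≈ -16504.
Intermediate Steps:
S = 4/3 (S = -(-21 - 1*(-17))/3 = -(-21 + 17)/3 = -⅓*(-4) = 4/3 ≈ 1.3333)
A = -17/3 (A = (-36 + 29) + 4/3 = -7 + 4/3 = -17/3 ≈ -5.6667)
-113*146 + A = -113*146 - 17/3 = -16498 - 17/3 = -49511/3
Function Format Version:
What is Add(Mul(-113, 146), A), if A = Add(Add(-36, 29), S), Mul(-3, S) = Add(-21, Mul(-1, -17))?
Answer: Rational(-49511, 3) ≈ -16504.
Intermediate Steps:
S = Rational(4, 3) (S = Mul(Rational(-1, 3), Add(-21, Mul(-1, -17))) = Mul(Rational(-1, 3), Add(-21, 17)) = Mul(Rational(-1, 3), -4) = Rational(4, 3) ≈ 1.3333)
A = Rational(-17, 3) (A = Add(Add(-36, 29), Rational(4, 3)) = Add(-7, Rational(4, 3)) = Rational(-17, 3) ≈ -5.6667)
Add(Mul(-113, 146), A) = Add(Mul(-113, 146), Rational(-17, 3)) = Add(-16498, Rational(-17, 3)) = Rational(-49511, 3)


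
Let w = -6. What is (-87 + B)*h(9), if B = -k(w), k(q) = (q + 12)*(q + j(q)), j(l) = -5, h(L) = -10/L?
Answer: 70/3 ≈ 23.333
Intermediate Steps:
k(q) = (-5 + q)*(12 + q) (k(q) = (q + 12)*(q - 5) = (12 + q)*(-5 + q) = (-5 + q)*(12 + q))
B = 66 (B = -(-60 + (-6)² + 7*(-6)) = -(-60 + 36 - 42) = -1*(-66) = 66)
(-87 + B)*h(9) = (-87 + 66)*(-10/9) = -(-210)/9 = -21*(-10/9) = 70/3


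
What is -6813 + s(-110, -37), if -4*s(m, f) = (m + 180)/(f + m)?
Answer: -286141/42 ≈ -6812.9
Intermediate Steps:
s(m, f) = -(180 + m)/(4*(f + m)) (s(m, f) = -(m + 180)/(4*(f + m)) = -(180 + m)/(4*(f + m)))
-6813 + s(-110, -37) = -6813 + (-45 - ¼*(-110))/(-37 - 110) = -6813 + (-45 + 55/2)/(-147) = -6813 - 1/147*(-35/2) = -6813 + 5/42 = -286141/42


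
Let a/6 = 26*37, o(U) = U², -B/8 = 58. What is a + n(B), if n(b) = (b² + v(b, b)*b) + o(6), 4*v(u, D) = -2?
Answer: 221336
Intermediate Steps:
B = -464 (B = -8*58 = -464)
v(u, D) = -½ (v(u, D) = (¼)*(-2) = -½)
n(b) = 36 + b² - b/2 (n(b) = (b² - b/2) + 6² = (b² - b/2) + 36 = 36 + b² - b/2)
a = 5772 (a = 6*(26*37) = 6*962 = 5772)
a + n(B) = 5772 + (36 + (-464)² - ½*(-464)) = 5772 + (36 + 215296 + 232) = 5772 + 215564 = 221336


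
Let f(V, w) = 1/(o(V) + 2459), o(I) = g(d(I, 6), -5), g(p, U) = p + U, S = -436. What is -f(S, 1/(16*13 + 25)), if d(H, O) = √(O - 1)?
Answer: -2454/6022111 + √5/6022111 ≈ -0.00040713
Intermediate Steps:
d(H, O) = √(-1 + O)
g(p, U) = U + p
o(I) = -5 + √5 (o(I) = -5 + √(-1 + 6) = -5 + √5)
f(V, w) = 1/(2454 + √5) (f(V, w) = 1/((-5 + √5) + 2459) = 1/(2454 + √5))
-f(S, 1/(16*13 + 25)) = -(2454/6022111 - √5/6022111) = -2454/6022111 + √5/6022111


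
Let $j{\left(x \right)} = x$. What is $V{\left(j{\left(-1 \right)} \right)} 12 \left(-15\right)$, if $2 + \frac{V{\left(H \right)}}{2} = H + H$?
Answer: $1440$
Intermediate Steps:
$V{\left(H \right)} = -4 + 4 H$ ($V{\left(H \right)} = -4 + 2 \left(H + H\right) = -4 + 2 \cdot 2 H = -4 + 4 H$)
$V{\left(j{\left(-1 \right)} \right)} 12 \left(-15\right) = \left(-4 + 4 \left(-1\right)\right) 12 \left(-15\right) = \left(-4 - 4\right) 12 \left(-15\right) = \left(-8\right) 12 \left(-15\right) = \left(-96\right) \left(-15\right) = 1440$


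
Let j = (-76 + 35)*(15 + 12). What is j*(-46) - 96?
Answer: 50826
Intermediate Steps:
j = -1107 (j = -41*27 = -1107)
j*(-46) - 96 = -1107*(-46) - 96 = 50922 - 96 = 50826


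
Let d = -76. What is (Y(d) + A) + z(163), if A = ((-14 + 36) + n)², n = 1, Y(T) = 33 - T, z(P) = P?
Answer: 801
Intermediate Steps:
A = 529 (A = ((-14 + 36) + 1)² = (22 + 1)² = 23² = 529)
(Y(d) + A) + z(163) = ((33 - 1*(-76)) + 529) + 163 = ((33 + 76) + 529) + 163 = (109 + 529) + 163 = 638 + 163 = 801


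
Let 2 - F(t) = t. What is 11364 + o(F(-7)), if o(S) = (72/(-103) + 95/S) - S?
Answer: 10535222/927 ≈ 11365.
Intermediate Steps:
F(t) = 2 - t
o(S) = -72/103 - S + 95/S (o(S) = (72*(-1/103) + 95/S) - S = (-72/103 + 95/S) - S = -72/103 - S + 95/S)
11364 + o(F(-7)) = 11364 + (-72/103 - (2 - 1*(-7)) + 95/(2 - 1*(-7))) = 11364 + (-72/103 - (2 + 7) + 95/(2 + 7)) = 11364 + (-72/103 - 1*9 + 95/9) = 11364 + (-72/103 - 9 + 95*(⅑)) = 11364 + (-72/103 - 9 + 95/9) = 11364 + 794/927 = 10535222/927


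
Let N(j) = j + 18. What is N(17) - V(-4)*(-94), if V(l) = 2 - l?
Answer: 599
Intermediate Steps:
N(j) = 18 + j
N(17) - V(-4)*(-94) = (18 + 17) - (2 - 1*(-4))*(-94) = 35 - (2 + 4)*(-94) = 35 - 6*(-94) = 35 - 1*(-564) = 35 + 564 = 599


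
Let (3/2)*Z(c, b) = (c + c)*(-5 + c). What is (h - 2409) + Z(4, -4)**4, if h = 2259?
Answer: 53386/81 ≈ 659.09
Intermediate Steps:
Z(c, b) = 4*c*(-5 + c)/3 (Z(c, b) = 2*((c + c)*(-5 + c))/3 = 2*((2*c)*(-5 + c))/3 = 2*(2*c*(-5 + c))/3 = 4*c*(-5 + c)/3)
(h - 2409) + Z(4, -4)**4 = (2259 - 2409) + ((4/3)*4*(-5 + 4))**4 = -150 + ((4/3)*4*(-1))**4 = -150 + (-16/3)**4 = -150 + 65536/81 = 53386/81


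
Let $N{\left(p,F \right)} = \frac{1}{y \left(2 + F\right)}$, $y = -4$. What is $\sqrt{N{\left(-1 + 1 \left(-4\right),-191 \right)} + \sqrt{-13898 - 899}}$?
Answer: $\frac{\sqrt{21 + 15876 i \sqrt{14797}}}{126} \approx 7.7989 + 7.7988 i$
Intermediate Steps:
$N{\left(p,F \right)} = \frac{1}{-8 - 4 F}$ ($N{\left(p,F \right)} = \frac{1}{\left(-4\right) \left(2 + F\right)} = \frac{1}{-8 - 4 F}$)
$\sqrt{N{\left(-1 + 1 \left(-4\right),-191 \right)} + \sqrt{-13898 - 899}} = \sqrt{- \frac{1}{8 + 4 \left(-191\right)} + \sqrt{-13898 - 899}} = \sqrt{- \frac{1}{8 - 764} + \sqrt{-14797}} = \sqrt{- \frac{1}{-756} + i \sqrt{14797}} = \sqrt{\left(-1\right) \left(- \frac{1}{756}\right) + i \sqrt{14797}} = \sqrt{\frac{1}{756} + i \sqrt{14797}}$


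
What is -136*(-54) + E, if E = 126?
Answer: 7470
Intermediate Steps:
-136*(-54) + E = -136*(-54) + 126 = 7344 + 126 = 7470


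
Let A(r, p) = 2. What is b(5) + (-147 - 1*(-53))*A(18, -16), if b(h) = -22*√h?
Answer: -188 - 22*√5 ≈ -237.19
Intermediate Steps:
b(5) + (-147 - 1*(-53))*A(18, -16) = -22*√5 + (-147 - 1*(-53))*2 = -22*√5 + (-147 + 53)*2 = -22*√5 - 94*2 = -22*√5 - 188 = -188 - 22*√5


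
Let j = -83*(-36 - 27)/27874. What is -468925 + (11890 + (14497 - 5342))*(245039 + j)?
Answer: 20532708257675/3982 ≈ 5.1564e+9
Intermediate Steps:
j = 747/3982 (j = -83*(-63)*(1/27874) = 5229*(1/27874) = 747/3982 ≈ 0.18759)
-468925 + (11890 + (14497 - 5342))*(245039 + j) = -468925 + (11890 + (14497 - 5342))*(245039 + 747/3982) = -468925 + (11890 + 9155)*(975746045/3982) = -468925 + 21045*(975746045/3982) = -468925 + 20534575517025/3982 = 20532708257675/3982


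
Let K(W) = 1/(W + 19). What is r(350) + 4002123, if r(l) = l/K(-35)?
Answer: 3996523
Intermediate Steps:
K(W) = 1/(19 + W)
r(l) = -16*l (r(l) = l/(1/(19 - 35)) = l/(1/(-16)) = l/(-1/16) = l*(-16) = -16*l)
r(350) + 4002123 = -16*350 + 4002123 = -5600 + 4002123 = 3996523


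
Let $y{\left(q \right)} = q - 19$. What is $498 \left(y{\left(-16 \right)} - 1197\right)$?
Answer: $-613536$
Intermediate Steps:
$y{\left(q \right)} = -19 + q$ ($y{\left(q \right)} = q - 19 = -19 + q$)
$498 \left(y{\left(-16 \right)} - 1197\right) = 498 \left(\left(-19 - 16\right) - 1197\right) = 498 \left(-35 - 1197\right) = 498 \left(-1232\right) = -613536$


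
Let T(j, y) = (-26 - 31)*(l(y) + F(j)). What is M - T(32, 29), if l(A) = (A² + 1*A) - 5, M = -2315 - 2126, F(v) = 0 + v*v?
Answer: 103232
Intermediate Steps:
F(v) = v² (F(v) = 0 + v² = v²)
M = -4441
l(A) = -5 + A + A² (l(A) = (A² + A) - 5 = (A + A²) - 5 = -5 + A + A²)
T(j, y) = 285 - 57*y - 57*j² - 57*y² (T(j, y) = (-26 - 31)*((-5 + y + y²) + j²) = -57*(-5 + y + j² + y²) = 285 - 57*y - 57*j² - 57*y²)
M - T(32, 29) = -4441 - (285 - 57*29 - 57*32² - 57*29²) = -4441 - (285 - 1653 - 57*1024 - 57*841) = -4441 - (285 - 1653 - 58368 - 47937) = -4441 - 1*(-107673) = -4441 + 107673 = 103232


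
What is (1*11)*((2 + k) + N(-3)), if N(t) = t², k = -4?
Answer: 77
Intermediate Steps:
(1*11)*((2 + k) + N(-3)) = (1*11)*((2 - 4) + (-3)²) = 11*(-2 + 9) = 11*7 = 77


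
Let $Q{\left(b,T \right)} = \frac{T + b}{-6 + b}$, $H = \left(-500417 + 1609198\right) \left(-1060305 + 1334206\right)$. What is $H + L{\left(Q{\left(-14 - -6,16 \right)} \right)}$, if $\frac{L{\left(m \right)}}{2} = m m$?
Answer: $\frac{14881115009401}{49} \approx 3.037 \cdot 10^{11}$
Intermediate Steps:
$H = 303696224681$ ($H = 1108781 \cdot 273901 = 303696224681$)
$Q{\left(b,T \right)} = \frac{T + b}{-6 + b}$
$L{\left(m \right)} = 2 m^{2}$ ($L{\left(m \right)} = 2 m m = 2 m^{2}$)
$H + L{\left(Q{\left(-14 - -6,16 \right)} \right)} = 303696224681 + 2 \left(\frac{16 - 8}{-6 - 8}\right)^{2} = 303696224681 + 2 \left(\frac{1}{-14} \cdot 8\right)^{2} = 303696224681 + 2 \left(\left(- \frac{1}{14}\right) 8\right)^{2} = 303696224681 + 2 \left(- \frac{4}{7}\right)^{2} = 303696224681 + 2 \cdot \frac{16}{49} = 303696224681 + \frac{32}{49} = \frac{14881115009401}{49}$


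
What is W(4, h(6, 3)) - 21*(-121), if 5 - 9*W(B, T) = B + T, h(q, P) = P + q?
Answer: 22861/9 ≈ 2540.1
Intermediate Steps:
W(B, T) = 5/9 - B/9 - T/9 (W(B, T) = 5/9 - (B + T)/9 = 5/9 + (-B/9 - T/9) = 5/9 - B/9 - T/9)
W(4, h(6, 3)) - 21*(-121) = (5/9 - ⅑*4 - (3 + 6)/9) - 21*(-121) = (5/9 - 4/9 - ⅑*9) + 2541 = (5/9 - 4/9 - 1) + 2541 = -8/9 + 2541 = 22861/9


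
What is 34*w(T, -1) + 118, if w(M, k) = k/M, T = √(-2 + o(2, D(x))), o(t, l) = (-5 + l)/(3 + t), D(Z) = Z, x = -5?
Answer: 118 + 17*I ≈ 118.0 + 17.0*I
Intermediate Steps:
o(t, l) = (-5 + l)/(3 + t)
T = 2*I (T = √(-2 + (-5 - 5)/(3 + 2)) = √(-2 - 10/5) = √(-2 + (⅕)*(-10)) = √(-2 - 2) = √(-4) = 2*I ≈ 2.0*I)
34*w(T, -1) + 118 = 34*(-1/(2*I)) + 118 = 34*(-(-1)*I/2) + 118 = 34*(I/2) + 118 = 17*I + 118 = 118 + 17*I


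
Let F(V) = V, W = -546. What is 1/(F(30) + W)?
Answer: -1/516 ≈ -0.0019380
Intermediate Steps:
1/(F(30) + W) = 1/(30 - 546) = 1/(-516) = -1/516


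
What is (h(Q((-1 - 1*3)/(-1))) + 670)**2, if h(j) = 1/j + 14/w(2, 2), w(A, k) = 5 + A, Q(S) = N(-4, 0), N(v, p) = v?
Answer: 7219969/16 ≈ 4.5125e+5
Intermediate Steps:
Q(S) = -4
h(j) = 2 + 1/j (h(j) = 1/j + 14/(5 + 2) = 1/j + 14/7 = 1/j + 14*(1/7) = 1/j + 2 = 2 + 1/j)
(h(Q((-1 - 1*3)/(-1))) + 670)**2 = ((2 + 1/(-4)) + 670)**2 = ((2 - 1/4) + 670)**2 = (7/4 + 670)**2 = (2687/4)**2 = 7219969/16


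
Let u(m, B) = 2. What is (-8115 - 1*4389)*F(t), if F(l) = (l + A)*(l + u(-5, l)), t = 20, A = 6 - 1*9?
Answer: -4676496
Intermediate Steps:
A = -3 (A = 6 - 9 = -3)
F(l) = (-3 + l)*(2 + l) (F(l) = (l - 3)*(l + 2) = (-3 + l)*(2 + l))
(-8115 - 1*4389)*F(t) = (-8115 - 1*4389)*(-6 + 20² - 1*20) = (-8115 - 4389)*(-6 + 400 - 20) = -12504*374 = -4676496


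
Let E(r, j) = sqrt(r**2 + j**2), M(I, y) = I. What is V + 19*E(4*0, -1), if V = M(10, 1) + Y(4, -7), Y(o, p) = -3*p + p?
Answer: 43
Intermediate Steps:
Y(o, p) = -2*p
E(r, j) = sqrt(j**2 + r**2)
V = 24 (V = 10 - 2*(-7) = 10 + 14 = 24)
V + 19*E(4*0, -1) = 24 + 19*sqrt((-1)**2 + (4*0)**2) = 24 + 19*sqrt(1 + 0**2) = 24 + 19*sqrt(1 + 0) = 24 + 19*sqrt(1) = 24 + 19*1 = 24 + 19 = 43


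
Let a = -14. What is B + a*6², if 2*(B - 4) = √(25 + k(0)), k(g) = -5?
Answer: -500 + √5 ≈ -497.76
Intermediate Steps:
B = 4 + √5 (B = 4 + √(25 - 5)/2 = 4 + √20/2 = 4 + (2*√5)/2 = 4 + √5 ≈ 6.2361)
B + a*6² = (4 + √5) - 14*6² = (4 + √5) - 14*36 = (4 + √5) - 504 = -500 + √5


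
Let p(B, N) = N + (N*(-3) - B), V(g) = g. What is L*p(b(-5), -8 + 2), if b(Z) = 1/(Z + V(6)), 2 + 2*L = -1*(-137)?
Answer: 1485/2 ≈ 742.50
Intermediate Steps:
L = 135/2 (L = -1 + (-1*(-137))/2 = -1 + (½)*137 = -1 + 137/2 = 135/2 ≈ 67.500)
b(Z) = 1/(6 + Z) (b(Z) = 1/(Z + 6) = 1/(6 + Z))
p(B, N) = -B - 2*N (p(B, N) = N + (-3*N - B) = N + (-B - 3*N) = -B - 2*N)
L*p(b(-5), -8 + 2) = 135*(-1/(6 - 5) - 2*(-8 + 2))/2 = 135*(-1/1 - 2*(-6))/2 = 135*(-1*1 + 12)/2 = 135*(-1 + 12)/2 = (135/2)*11 = 1485/2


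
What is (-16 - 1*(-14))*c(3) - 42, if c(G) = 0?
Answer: -42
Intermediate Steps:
(-16 - 1*(-14))*c(3) - 42 = (-16 - 1*(-14))*0 - 42 = (-16 + 14)*0 - 42 = -2*0 - 42 = 0 - 42 = -42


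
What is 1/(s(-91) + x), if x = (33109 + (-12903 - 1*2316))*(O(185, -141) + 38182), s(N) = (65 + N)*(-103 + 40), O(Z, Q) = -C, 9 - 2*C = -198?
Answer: 1/681226003 ≈ 1.4679e-9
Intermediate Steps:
C = 207/2 (C = 9/2 - ½*(-198) = 9/2 + 99 = 207/2 ≈ 103.50)
O(Z, Q) = -207/2 (O(Z, Q) = -1*207/2 = -207/2)
s(N) = -4095 - 63*N (s(N) = (65 + N)*(-63) = -4095 - 63*N)
x = 681224365 (x = (33109 + (-12903 - 1*2316))*(-207/2 + 38182) = (33109 + (-12903 - 2316))*(76157/2) = (33109 - 15219)*(76157/2) = 17890*(76157/2) = 681224365)
1/(s(-91) + x) = 1/((-4095 - 63*(-91)) + 681224365) = 1/((-4095 + 5733) + 681224365) = 1/(1638 + 681224365) = 1/681226003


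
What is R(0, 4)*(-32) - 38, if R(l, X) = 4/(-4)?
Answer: -6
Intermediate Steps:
R(l, X) = -1 (R(l, X) = 4*(-¼) = -1)
R(0, 4)*(-32) - 38 = -1*(-32) - 38 = 32 - 38 = -6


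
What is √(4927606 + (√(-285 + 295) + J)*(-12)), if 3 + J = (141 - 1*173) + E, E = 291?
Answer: √(4924534 - 12*√10) ≈ 2219.1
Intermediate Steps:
J = 256 (J = -3 + ((141 - 1*173) + 291) = -3 + ((141 - 173) + 291) = -3 + (-32 + 291) = -3 + 259 = 256)
√(4927606 + (√(-285 + 295) + J)*(-12)) = √(4927606 + (√(-285 + 295) + 256)*(-12)) = √(4927606 + (√10 + 256)*(-12)) = √(4927606 + (256 + √10)*(-12)) = √(4927606 + (-3072 - 12*√10)) = √(4924534 - 12*√10)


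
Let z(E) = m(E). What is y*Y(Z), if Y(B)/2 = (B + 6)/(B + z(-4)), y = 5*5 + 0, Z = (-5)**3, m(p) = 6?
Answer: 50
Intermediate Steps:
z(E) = 6
Z = -125
y = 25 (y = 25 + 0 = 25)
Y(B) = 2 (Y(B) = 2*((B + 6)/(B + 6)) = 2*((6 + B)/(6 + B)) = 2*1 = 2)
y*Y(Z) = 25*2 = 50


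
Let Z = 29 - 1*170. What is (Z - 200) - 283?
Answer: -624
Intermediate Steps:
Z = -141 (Z = 29 - 170 = -141)
(Z - 200) - 283 = (-141 - 200) - 283 = -341 - 283 = -624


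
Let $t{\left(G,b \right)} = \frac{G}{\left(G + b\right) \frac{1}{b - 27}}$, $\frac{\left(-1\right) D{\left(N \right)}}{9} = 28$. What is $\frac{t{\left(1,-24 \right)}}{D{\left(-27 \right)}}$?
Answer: $- \frac{17}{1932} \approx -0.0087992$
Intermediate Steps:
$D{\left(N \right)} = -252$ ($D{\left(N \right)} = \left(-9\right) 28 = -252$)
$t{\left(G,b \right)} = \frac{G \left(-27 + b\right)}{G + b}$ ($t{\left(G,b \right)} = \frac{G}{\left(G + b\right) \frac{1}{-27 + b}} = \frac{G}{\frac{1}{-27 + b} \left(G + b\right)} = G \frac{-27 + b}{G + b} = \frac{G \left(-27 + b\right)}{G + b}$)
$\frac{t{\left(1,-24 \right)}}{D{\left(-27 \right)}} = \frac{1 \frac{1}{1 - 24} \left(-27 - 24\right)}{-252} = 1 \frac{1}{-23} \left(-51\right) \left(- \frac{1}{252}\right) = 1 \left(- \frac{1}{23}\right) \left(-51\right) \left(- \frac{1}{252}\right) = \frac{51}{23} \left(- \frac{1}{252}\right) = - \frac{17}{1932}$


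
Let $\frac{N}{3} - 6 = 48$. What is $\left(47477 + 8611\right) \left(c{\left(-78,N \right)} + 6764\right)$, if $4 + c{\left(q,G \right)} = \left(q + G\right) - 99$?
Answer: $378313560$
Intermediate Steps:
$N = 162$ ($N = 18 + 3 \cdot 48 = 18 + 144 = 162$)
$c{\left(q,G \right)} = -103 + G + q$ ($c{\left(q,G \right)} = -4 - \left(99 - G - q\right) = -4 + \left(-99 + G + q\right) = -103 + G + q$)
$\left(47477 + 8611\right) \left(c{\left(-78,N \right)} + 6764\right) = \left(47477 + 8611\right) \left(\left(-103 + 162 - 78\right) + 6764\right) = 56088 \left(-19 + 6764\right) = 56088 \cdot 6745 = 378313560$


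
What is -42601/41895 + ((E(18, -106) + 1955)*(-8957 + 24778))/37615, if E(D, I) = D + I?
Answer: 49435359506/63035217 ≈ 784.25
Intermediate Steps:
-42601/41895 + ((E(18, -106) + 1955)*(-8957 + 24778))/37615 = -42601/41895 + (((18 - 106) + 1955)*(-8957 + 24778))/37615 = -42601*1/41895 + ((-88 + 1955)*15821)*(1/37615) = -42601/41895 + (1867*15821)*(1/37615) = -42601/41895 + 29537807*(1/37615) = -42601/41895 + 29537807/37615 = 49435359506/63035217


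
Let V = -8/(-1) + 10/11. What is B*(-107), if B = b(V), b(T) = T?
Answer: -10486/11 ≈ -953.27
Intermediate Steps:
V = 98/11 (V = -8*(-1) + 10*(1/11) = 8 + 10/11 = 98/11 ≈ 8.9091)
B = 98/11 ≈ 8.9091
B*(-107) = (98/11)*(-107) = -10486/11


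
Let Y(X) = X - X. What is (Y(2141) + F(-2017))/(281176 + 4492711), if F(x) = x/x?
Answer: 1/4773887 ≈ 2.0947e-7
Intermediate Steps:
F(x) = 1
Y(X) = 0
(Y(2141) + F(-2017))/(281176 + 4492711) = (0 + 1)/(281176 + 4492711) = 1/4773887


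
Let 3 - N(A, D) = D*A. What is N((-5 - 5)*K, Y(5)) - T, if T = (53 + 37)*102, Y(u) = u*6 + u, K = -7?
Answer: -11627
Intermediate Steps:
Y(u) = 7*u (Y(u) = 6*u + u = 7*u)
N(A, D) = 3 - A*D (N(A, D) = 3 - D*A = 3 - A*D)
T = 9180 (T = 90*102 = 9180)
N((-5 - 5)*K, Y(5)) - T = (3 - (-5 - 5)*(-7)*7*5) - 1*9180 = (3 - 1*(-10*(-7))*35) - 9180 = (3 - 1*70*35) - 9180 = (3 - 2450) - 9180 = -2447 - 9180 = -11627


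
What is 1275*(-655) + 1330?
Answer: -833795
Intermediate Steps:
1275*(-655) + 1330 = -835125 + 1330 = -833795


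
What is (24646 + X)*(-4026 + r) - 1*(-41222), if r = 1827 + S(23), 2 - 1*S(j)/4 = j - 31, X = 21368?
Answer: -99303004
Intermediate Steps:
S(j) = 132 - 4*j (S(j) = 8 - 4*(j - 31) = 8 - 4*(-31 + j) = 8 + (124 - 4*j) = 132 - 4*j)
r = 1867 (r = 1827 + (132 - 4*23) = 1827 + (132 - 92) = 1827 + 40 = 1867)
(24646 + X)*(-4026 + r) - 1*(-41222) = (24646 + 21368)*(-4026 + 1867) - 1*(-41222) = 46014*(-2159) + 41222 = -99344226 + 41222 = -99303004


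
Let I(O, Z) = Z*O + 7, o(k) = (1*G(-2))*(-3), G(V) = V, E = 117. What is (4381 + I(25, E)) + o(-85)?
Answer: 7319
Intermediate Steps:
o(k) = 6 (o(k) = (1*(-2))*(-3) = -2*(-3) = 6)
I(O, Z) = 7 + O*Z (I(O, Z) = O*Z + 7 = 7 + O*Z)
(4381 + I(25, E)) + o(-85) = (4381 + (7 + 25*117)) + 6 = (4381 + (7 + 2925)) + 6 = (4381 + 2932) + 6 = 7313 + 6 = 7319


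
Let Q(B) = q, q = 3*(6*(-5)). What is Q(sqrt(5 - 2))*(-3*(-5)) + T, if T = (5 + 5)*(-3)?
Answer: -1380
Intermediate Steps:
q = -90 (q = 3*(-30) = -90)
T = -30 (T = 10*(-3) = -30)
Q(B) = -90
Q(sqrt(5 - 2))*(-3*(-5)) + T = -(-270)*(-5) - 30 = -90*15 - 30 = -1350 - 30 = -1380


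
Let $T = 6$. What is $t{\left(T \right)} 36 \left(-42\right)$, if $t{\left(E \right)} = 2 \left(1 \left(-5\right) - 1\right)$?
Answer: $18144$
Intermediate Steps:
$t{\left(E \right)} = -12$ ($t{\left(E \right)} = 2 \left(-5 - 1\right) = 2 \left(-6\right) = -12$)
$t{\left(T \right)} 36 \left(-42\right) = \left(-12\right) 36 \left(-42\right) = \left(-432\right) \left(-42\right) = 18144$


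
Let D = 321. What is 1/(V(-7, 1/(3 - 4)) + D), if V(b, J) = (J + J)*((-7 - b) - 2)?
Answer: 1/325 ≈ 0.0030769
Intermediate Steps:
V(b, J) = 2*J*(-9 - b) (V(b, J) = (2*J)*(-9 - b) = 2*J*(-9 - b))
1/(V(-7, 1/(3 - 4)) + D) = 1/(-2*(9 - 7)/(3 - 4) + 321) = 1/(-2*2/(-1) + 321) = 1/(-2*(-1)*2 + 321) = 1/(4 + 321) = 1/325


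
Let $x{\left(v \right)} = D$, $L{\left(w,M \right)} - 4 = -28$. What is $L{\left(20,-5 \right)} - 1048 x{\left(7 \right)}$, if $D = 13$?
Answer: $-13648$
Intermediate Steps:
$L{\left(w,M \right)} = -24$ ($L{\left(w,M \right)} = 4 - 28 = -24$)
$x{\left(v \right)} = 13$
$L{\left(20,-5 \right)} - 1048 x{\left(7 \right)} = -24 - 13624 = -13648$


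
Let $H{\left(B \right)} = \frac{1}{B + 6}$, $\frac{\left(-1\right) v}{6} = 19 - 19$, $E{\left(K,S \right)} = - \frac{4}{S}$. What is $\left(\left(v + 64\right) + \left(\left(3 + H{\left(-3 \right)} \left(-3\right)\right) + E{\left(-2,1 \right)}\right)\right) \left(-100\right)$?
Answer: $-6200$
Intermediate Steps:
$v = 0$ ($v = - 6 \left(19 - 19\right) = \left(-6\right) 0 = 0$)
$H{\left(B \right)} = \frac{1}{6 + B}$
$\left(\left(v + 64\right) + \left(\left(3 + H{\left(-3 \right)} \left(-3\right)\right) + E{\left(-2,1 \right)}\right)\right) \left(-100\right) = \left(\left(0 + 64\right) - \left(-3 + 4 - \frac{1}{6 - 3} \left(-3\right)\right)\right) \left(-100\right) = \left(64 + \left(\left(3 + \frac{1}{3} \left(-3\right)\right) - 4\right)\right) \left(-100\right) = \left(64 + \left(\left(3 - 1\right) - 4\right)\right) \left(-100\right) = \left(64 + \left(2 - 4\right)\right) \left(-100\right) = \left(64 - 2\right) \left(-100\right) = 62 \left(-100\right) = -6200$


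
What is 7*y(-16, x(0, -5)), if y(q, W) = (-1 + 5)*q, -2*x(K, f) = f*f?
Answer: -448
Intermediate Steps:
x(K, f) = -f²/2 (x(K, f) = -f*f/2 = -f²/2)
y(q, W) = 4*q
7*y(-16, x(0, -5)) = 7*(4*(-16)) = 7*(-64) = -448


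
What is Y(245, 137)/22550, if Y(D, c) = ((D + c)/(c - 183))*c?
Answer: -26167/518650 ≈ -0.050452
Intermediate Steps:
Y(D, c) = c*(D + c)/(-183 + c) (Y(D, c) = ((D + c)/(-183 + c))*c = c*(D + c)/(-183 + c))
Y(245, 137)/22550 = (137*(245 + 137)/(-183 + 137))/22550 = (137*382/(-46))*(1/22550) = (137*(-1/46)*382)*(1/22550) = -26167/23*1/22550 = -26167/518650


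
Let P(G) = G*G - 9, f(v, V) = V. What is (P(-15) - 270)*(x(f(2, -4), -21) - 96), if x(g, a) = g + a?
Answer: 6534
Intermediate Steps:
x(g, a) = a + g
P(G) = -9 + G**2 (P(G) = G**2 - 9 = -9 + G**2)
(P(-15) - 270)*(x(f(2, -4), -21) - 96) = ((-9 + (-15)**2) - 270)*((-21 - 4) - 96) = ((-9 + 225) - 270)*(-25 - 96) = (216 - 270)*(-121) = -54*(-121) = 6534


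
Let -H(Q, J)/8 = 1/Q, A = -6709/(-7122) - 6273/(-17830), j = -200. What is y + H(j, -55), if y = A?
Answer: 211721483/158731575 ≈ 1.3338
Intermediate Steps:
A = 41074444/31746315 (A = -6709*(-1/7122) - 6273*(-1/17830) = 6709/7122 + 6273/17830 = 41074444/31746315 ≈ 1.2938)
H(Q, J) = -8/Q
y = 41074444/31746315 ≈ 1.2938
y + H(j, -55) = 41074444/31746315 - 8/(-200) = 41074444/31746315 - 8*(-1/200) = 41074444/31746315 + 1/25 = 211721483/158731575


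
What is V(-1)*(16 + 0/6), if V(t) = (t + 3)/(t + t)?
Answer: -16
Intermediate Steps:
V(t) = (3 + t)/(2*t) (V(t) = (3 + t)/((2*t)) = (3 + t)*(1/(2*t)) = (3 + t)/(2*t))
V(-1)*(16 + 0/6) = ((1/2)*(3 - 1)/(-1))*(16 + 0/6) = ((1/2)*(-1)*2)*(16 + 0*(1/6)) = -(16 + 0) = -1*16 = -16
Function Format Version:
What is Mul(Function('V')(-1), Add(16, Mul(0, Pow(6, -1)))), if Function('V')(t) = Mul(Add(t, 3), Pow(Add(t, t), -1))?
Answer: -16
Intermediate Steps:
Function('V')(t) = Mul(Rational(1, 2), Pow(t, -1), Add(3, t)) (Function('V')(t) = Mul(Add(3, t), Pow(Mul(2, t), -1)) = Mul(Add(3, t), Mul(Rational(1, 2), Pow(t, -1))) = Mul(Rational(1, 2), Pow(t, -1), Add(3, t)))
Mul(Function('V')(-1), Add(16, Mul(0, Pow(6, -1)))) = Mul(Mul(Rational(1, 2), Pow(-1, -1), Add(3, -1)), Add(16, Mul(0, Pow(6, -1)))) = Mul(Mul(Rational(1, 2), -1, 2), Add(16, Mul(0, Rational(1, 6)))) = Mul(-1, Add(16, 0)) = Mul(-1, 16) = -16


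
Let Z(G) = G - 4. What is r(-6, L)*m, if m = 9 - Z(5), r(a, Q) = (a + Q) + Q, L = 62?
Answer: 944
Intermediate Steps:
Z(G) = -4 + G
r(a, Q) = a + 2*Q (r(a, Q) = (Q + a) + Q = a + 2*Q)
m = 8 (m = 9 - (-4 + 5) = 9 - 1*1 = 9 - 1 = 8)
r(-6, L)*m = (-6 + 2*62)*8 = (-6 + 124)*8 = 118*8 = 944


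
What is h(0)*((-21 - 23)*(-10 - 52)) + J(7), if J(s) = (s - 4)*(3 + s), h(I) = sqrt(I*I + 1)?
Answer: 2758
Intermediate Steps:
h(I) = sqrt(1 + I**2) (h(I) = sqrt(I**2 + 1) = sqrt(1 + I**2))
J(s) = (-4 + s)*(3 + s)
h(0)*((-21 - 23)*(-10 - 52)) + J(7) = sqrt(1 + 0**2)*((-21 - 23)*(-10 - 52)) + (-12 + 7**2 - 1*7) = sqrt(1 + 0)*(-44*(-62)) + (-12 + 49 - 7) = sqrt(1)*2728 + 30 = 1*2728 + 30 = 2728 + 30 = 2758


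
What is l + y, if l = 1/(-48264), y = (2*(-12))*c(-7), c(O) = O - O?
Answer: -1/48264 ≈ -2.0719e-5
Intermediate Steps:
c(O) = 0
y = 0 (y = (2*(-12))*0 = -24*0 = 0)
l = -1/48264 ≈ -2.0719e-5
l + y = -1/48264 + 0 = -1/48264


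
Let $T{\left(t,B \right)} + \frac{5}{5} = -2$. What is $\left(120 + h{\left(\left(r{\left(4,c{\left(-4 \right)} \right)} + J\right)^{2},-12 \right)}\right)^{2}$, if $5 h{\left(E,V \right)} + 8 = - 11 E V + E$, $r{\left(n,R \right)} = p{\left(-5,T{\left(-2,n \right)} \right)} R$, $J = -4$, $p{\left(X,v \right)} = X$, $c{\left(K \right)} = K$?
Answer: $47997184$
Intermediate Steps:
$T{\left(t,B \right)} = -3$ ($T{\left(t,B \right)} = -1 - 2 = -3$)
$r{\left(n,R \right)} = - 5 R$
$h{\left(E,V \right)} = - \frac{8}{5} + \frac{E}{5} - \frac{11 E V}{5}$ ($h{\left(E,V \right)} = - \frac{8}{5} + \frac{- 11 E V + E}{5} = - \frac{8}{5} + \frac{E - 11 E V}{5} = - \frac{8}{5} - \left(- \frac{E}{5} + \frac{11 E V}{5}\right) = - \frac{8}{5} + \frac{E}{5} - \frac{11 E V}{5}$)
$\left(120 + h{\left(\left(r{\left(4,c{\left(-4 \right)} \right)} + J\right)^{2},-12 \right)}\right)^{2} = \left(120 - \left(\frac{8}{5} - \frac{\left(\left(-5\right) \left(-4\right) - 4\right)^{2}}{5} + \frac{11}{5} \left(\left(-5\right) \left(-4\right) - 4\right)^{2} \left(-12\right)\right)\right)^{2} = \left(120 - \left(\frac{8}{5} - \frac{\left(20 - 4\right)^{2}}{5} + \frac{11}{5} \left(20 - 4\right)^{2} \left(-12\right)\right)\right)^{2} = \left(120 - \left(\frac{8}{5} - \frac{256}{5} + \frac{11}{5} \cdot 16^{2} \left(-12\right)\right)\right)^{2} = \left(120 - \left(- \frac{248}{5} - \frac{33792}{5}\right)\right)^{2} = \left(120 + \left(- \frac{8}{5} + \frac{256}{5} + \frac{33792}{5}\right)\right)^{2} = \left(120 + 6808\right)^{2} = 6928^{2} = 47997184$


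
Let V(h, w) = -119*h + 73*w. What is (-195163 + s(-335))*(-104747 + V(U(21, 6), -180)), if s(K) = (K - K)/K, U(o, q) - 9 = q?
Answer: 23355546536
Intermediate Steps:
U(o, q) = 9 + q
s(K) = 0 (s(K) = 0/K = 0)
(-195163 + s(-335))*(-104747 + V(U(21, 6), -180)) = (-195163 + 0)*(-104747 + (-119*(9 + 6) + 73*(-180))) = -195163*(-104747 + (-119*15 - 13140)) = -195163*(-104747 + (-1785 - 13140)) = -195163*(-104747 - 14925) = -195163*(-119672) = 23355546536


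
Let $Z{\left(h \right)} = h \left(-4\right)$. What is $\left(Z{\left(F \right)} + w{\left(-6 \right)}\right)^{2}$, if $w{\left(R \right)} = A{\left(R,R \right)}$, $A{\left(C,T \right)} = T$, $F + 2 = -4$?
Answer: $324$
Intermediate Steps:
$F = -6$ ($F = -2 - 4 = -6$)
$w{\left(R \right)} = R$
$Z{\left(h \right)} = - 4 h$
$\left(Z{\left(F \right)} + w{\left(-6 \right)}\right)^{2} = \left(\left(-4\right) \left(-6\right) - 6\right)^{2} = \left(24 - 6\right)^{2} = 18^{2} = 324$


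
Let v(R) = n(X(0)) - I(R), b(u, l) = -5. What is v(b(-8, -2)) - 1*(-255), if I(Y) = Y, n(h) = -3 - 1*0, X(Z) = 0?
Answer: 257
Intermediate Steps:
n(h) = -3 (n(h) = -3 + 0 = -3)
v(R) = -3 - R
v(b(-8, -2)) - 1*(-255) = (-3 - 1*(-5)) - 1*(-255) = (-3 + 5) + 255 = 2 + 255 = 257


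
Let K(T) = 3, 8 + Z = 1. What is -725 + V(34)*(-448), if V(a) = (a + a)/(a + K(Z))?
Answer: -57289/37 ≈ -1548.4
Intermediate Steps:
Z = -7 (Z = -8 + 1 = -7)
V(a) = 2*a/(3 + a) (V(a) = (a + a)/(a + 3) = (2*a)/(3 + a) = 2*a/(3 + a))
-725 + V(34)*(-448) = -725 + (2*34/(3 + 34))*(-448) = -725 + (2*34/37)*(-448) = -725 + (2*34*(1/37))*(-448) = -725 + (68/37)*(-448) = -725 - 30464/37 = -57289/37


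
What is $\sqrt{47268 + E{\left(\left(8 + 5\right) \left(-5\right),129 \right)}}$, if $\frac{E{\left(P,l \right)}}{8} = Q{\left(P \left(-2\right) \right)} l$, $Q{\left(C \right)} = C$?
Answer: $2 \sqrt{45357} \approx 425.94$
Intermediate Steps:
$E{\left(P,l \right)} = - 16 P l$ ($E{\left(P,l \right)} = 8 P \left(-2\right) l = 8 - 2 P l = 8 \left(- 2 P l\right) = - 16 P l$)
$\sqrt{47268 + E{\left(\left(8 + 5\right) \left(-5\right),129 \right)}} = \sqrt{47268 - 16 \left(8 + 5\right) \left(-5\right) 129} = \sqrt{47268 - 16 \cdot 13 \left(-5\right) 129} = \sqrt{47268 - \left(-1040\right) 129} = \sqrt{47268 + 134160} = \sqrt{181428} = 2 \sqrt{45357}$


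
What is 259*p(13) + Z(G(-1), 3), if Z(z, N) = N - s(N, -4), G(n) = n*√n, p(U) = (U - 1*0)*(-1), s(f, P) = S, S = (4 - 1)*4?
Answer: -3376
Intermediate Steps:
S = 12 (S = 3*4 = 12)
s(f, P) = 12
p(U) = -U (p(U) = (U + 0)*(-1) = U*(-1) = -U)
G(n) = n^(3/2)
Z(z, N) = -12 + N (Z(z, N) = N - 1*12 = N - 12 = -12 + N)
259*p(13) + Z(G(-1), 3) = 259*(-1*13) + (-12 + 3) = 259*(-13) - 9 = -3367 - 9 = -3376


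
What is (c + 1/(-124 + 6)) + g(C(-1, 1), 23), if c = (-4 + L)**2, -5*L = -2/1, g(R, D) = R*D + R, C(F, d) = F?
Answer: -32593/2950 ≈ -11.048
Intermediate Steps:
g(R, D) = R + D*R (g(R, D) = D*R + R = R + D*R)
L = 2/5 (L = -(-2)/(5*1) = -(-2)/5 = -1/5*(-2) = 2/5 ≈ 0.40000)
c = 324/25 (c = (-4 + 2/5)**2 = (-18/5)**2 = 324/25 ≈ 12.960)
(c + 1/(-124 + 6)) + g(C(-1, 1), 23) = (324/25 + 1/(-124 + 6)) - (1 + 23) = (324/25 + 1/(-118)) - 1*24 = (324/25 - 1/118) - 24 = 38207/2950 - 24 = -32593/2950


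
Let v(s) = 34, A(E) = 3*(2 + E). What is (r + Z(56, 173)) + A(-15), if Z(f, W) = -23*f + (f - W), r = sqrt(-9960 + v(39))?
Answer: -1444 + I*sqrt(9926) ≈ -1444.0 + 99.629*I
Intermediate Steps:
A(E) = 6 + 3*E
r = I*sqrt(9926) (r = sqrt(-9960 + 34) = sqrt(-9926) = I*sqrt(9926) ≈ 99.629*I)
Z(f, W) = -W - 22*f
(r + Z(56, 173)) + A(-15) = (I*sqrt(9926) + (-1*173 - 22*56)) + (6 + 3*(-15)) = (I*sqrt(9926) + (-173 - 1232)) + (6 - 45) = (I*sqrt(9926) - 1405) - 39 = (-1405 + I*sqrt(9926)) - 39 = -1444 + I*sqrt(9926)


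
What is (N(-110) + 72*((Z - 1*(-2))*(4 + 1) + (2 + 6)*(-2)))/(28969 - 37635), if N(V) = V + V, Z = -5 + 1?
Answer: 1046/4333 ≈ 0.24140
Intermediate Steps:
Z = -4
N(V) = 2*V
(N(-110) + 72*((Z - 1*(-2))*(4 + 1) + (2 + 6)*(-2)))/(28969 - 37635) = (2*(-110) + 72*((-4 - 1*(-2))*(4 + 1) + (2 + 6)*(-2)))/(28969 - 37635) = (-220 + 72*((-4 + 2)*5 + 8*(-2)))/(-8666) = (-220 + 72*(-2*5 - 16))*(-1/8666) = (-220 + 72*(-10 - 16))*(-1/8666) = (-220 + 72*(-26))*(-1/8666) = (-220 - 1872)*(-1/8666) = -2092*(-1/8666) = 1046/4333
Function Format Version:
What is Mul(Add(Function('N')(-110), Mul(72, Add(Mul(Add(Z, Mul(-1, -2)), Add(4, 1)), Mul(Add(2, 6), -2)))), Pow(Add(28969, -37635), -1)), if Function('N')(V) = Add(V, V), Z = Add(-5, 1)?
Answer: Rational(1046, 4333) ≈ 0.24140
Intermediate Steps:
Z = -4
Function('N')(V) = Mul(2, V)
Mul(Add(Function('N')(-110), Mul(72, Add(Mul(Add(Z, Mul(-1, -2)), Add(4, 1)), Mul(Add(2, 6), -2)))), Pow(Add(28969, -37635), -1)) = Mul(Add(Mul(2, -110), Mul(72, Add(Mul(Add(-4, Mul(-1, -2)), Add(4, 1)), Mul(Add(2, 6), -2)))), Pow(Add(28969, -37635), -1)) = Mul(Add(-220, Mul(72, Add(Mul(Add(-4, 2), 5), Mul(8, -2)))), Pow(-8666, -1)) = Mul(Add(-220, Mul(72, Add(Mul(-2, 5), -16))), Rational(-1, 8666)) = Mul(Add(-220, Mul(72, Add(-10, -16))), Rational(-1, 8666)) = Mul(Add(-220, Mul(72, -26)), Rational(-1, 8666)) = Mul(Add(-220, -1872), Rational(-1, 8666)) = Mul(-2092, Rational(-1, 8666)) = Rational(1046, 4333)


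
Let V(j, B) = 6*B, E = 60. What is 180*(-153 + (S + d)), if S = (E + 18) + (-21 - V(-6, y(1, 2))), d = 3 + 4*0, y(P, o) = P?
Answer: -17820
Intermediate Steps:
d = 3 (d = 3 + 0 = 3)
S = 51 (S = (60 + 18) + (-21 - 6) = 78 + (-21 - 1*6) = 78 + (-21 - 6) = 78 - 27 = 51)
180*(-153 + (S + d)) = 180*(-153 + (51 + 3)) = 180*(-153 + 54) = 180*(-99) = -17820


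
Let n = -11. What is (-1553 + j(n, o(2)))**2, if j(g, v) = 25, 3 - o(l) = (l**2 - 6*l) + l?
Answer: 2334784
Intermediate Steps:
o(l) = 3 - l**2 + 5*l (o(l) = 3 - ((l**2 - 6*l) + l) = 3 - (l**2 - 5*l) = 3 + (-l**2 + 5*l) = 3 - l**2 + 5*l)
(-1553 + j(n, o(2)))**2 = (-1553 + 25)**2 = (-1528)**2 = 2334784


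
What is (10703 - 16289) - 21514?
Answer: -27100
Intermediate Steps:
(10703 - 16289) - 21514 = -5586 - 21514 = -27100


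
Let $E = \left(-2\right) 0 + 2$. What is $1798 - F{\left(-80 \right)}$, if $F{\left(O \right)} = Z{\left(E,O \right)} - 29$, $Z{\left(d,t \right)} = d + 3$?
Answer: $1822$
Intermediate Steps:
$E = 2$ ($E = 0 + 2 = 2$)
$Z{\left(d,t \right)} = 3 + d$
$F{\left(O \right)} = -24$ ($F{\left(O \right)} = \left(3 + 2\right) - 29 = 5 - 29 = -24$)
$1798 - F{\left(-80 \right)} = 1798 - -24 = 1798 + 24 = 1822$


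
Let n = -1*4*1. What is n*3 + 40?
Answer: 28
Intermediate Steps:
n = -4 (n = -4*1 = -4)
n*3 + 40 = -4*3 + 40 = -12 + 40 = 28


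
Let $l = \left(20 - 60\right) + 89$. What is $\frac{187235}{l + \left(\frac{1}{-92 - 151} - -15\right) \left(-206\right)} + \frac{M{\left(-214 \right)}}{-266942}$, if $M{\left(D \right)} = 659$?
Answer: $- \frac{12145841985773}{197205271094} \approx -61.59$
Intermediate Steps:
$l = 49$ ($l = -40 + 89 = 49$)
$\frac{187235}{l + \left(\frac{1}{-92 - 151} - -15\right) \left(-206\right)} + \frac{M{\left(-214 \right)}}{-266942} = \frac{187235}{49 + \left(\frac{1}{-92 - 151} - -15\right) \left(-206\right)} + \frac{659}{-266942} = \frac{187235}{49 + \left(\frac{1}{-243} + 15\right) \left(-206\right)} + 659 \left(- \frac{1}{266942}\right) = \frac{187235}{49 + \left(- \frac{1}{243} + 15\right) \left(-206\right)} - \frac{659}{266942} = \frac{187235}{49 + \frac{3644}{243} \left(-206\right)} - \frac{659}{266942} = \frac{187235}{49 - \frac{750664}{243}} - \frac{659}{266942} = \frac{187235}{- \frac{738757}{243}} - \frac{659}{266942} = 187235 \left(- \frac{243}{738757}\right) - \frac{659}{266942} = - \frac{45498105}{738757} - \frac{659}{266942} = - \frac{12145841985773}{197205271094}$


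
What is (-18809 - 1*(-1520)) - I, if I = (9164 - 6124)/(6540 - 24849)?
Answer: -316541261/18309 ≈ -17289.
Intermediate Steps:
I = -3040/18309 (I = 3040/(-18309) = 3040*(-1/18309) = -3040/18309 ≈ -0.16604)
(-18809 - 1*(-1520)) - I = (-18809 - 1*(-1520)) - 1*(-3040/18309) = (-18809 + 1520) + 3040/18309 = -17289 + 3040/18309 = -316541261/18309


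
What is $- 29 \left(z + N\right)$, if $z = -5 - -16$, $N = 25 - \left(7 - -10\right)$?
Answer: $-551$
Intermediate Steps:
$N = 8$ ($N = 25 - \left(7 + 10\right) = 25 - 17 = 8$)
$z = 11$ ($z = -5 + 16 = 11$)
$- 29 \left(z + N\right) = - 29 \left(11 + 8\right) = \left(-29\right) 19 = -551$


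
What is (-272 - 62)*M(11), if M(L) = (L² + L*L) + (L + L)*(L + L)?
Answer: -242484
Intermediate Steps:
M(L) = 6*L² (M(L) = (L² + L²) + (2*L)*(2*L) = 2*L² + 4*L² = 6*L²)
(-272 - 62)*M(11) = (-272 - 62)*(6*11²) = -2004*121 = -334*726 = -242484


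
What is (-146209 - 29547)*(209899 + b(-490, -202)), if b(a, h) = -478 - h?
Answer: -36842499988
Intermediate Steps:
(-146209 - 29547)*(209899 + b(-490, -202)) = (-146209 - 29547)*(209899 + (-478 - 1*(-202))) = -175756*(209899 + (-478 + 202)) = -175756*(209899 - 276) = -175756*209623 = -36842499988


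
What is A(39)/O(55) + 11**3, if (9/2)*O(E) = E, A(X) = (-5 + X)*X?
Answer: 79172/55 ≈ 1439.5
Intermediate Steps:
A(X) = X*(-5 + X)
O(E) = 2*E/9
A(39)/O(55) + 11**3 = (39*(-5 + 39))/(((2/9)*55)) + 11**3 = (39*34)/(110/9) + 1331 = 1326*(9/110) + 1331 = 5967/55 + 1331 = 79172/55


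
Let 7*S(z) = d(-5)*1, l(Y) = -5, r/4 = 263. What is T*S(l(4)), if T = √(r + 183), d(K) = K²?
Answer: 25*√1235/7 ≈ 125.51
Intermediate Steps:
r = 1052 (r = 4*263 = 1052)
T = √1235 (T = √(1052 + 183) = √1235 ≈ 35.143)
S(z) = 25/7 (S(z) = ((-5)²*1)/7 = (25*1)/7 = (⅐)*25 = 25/7)
T*S(l(4)) = √1235*(25/7) = 25*√1235/7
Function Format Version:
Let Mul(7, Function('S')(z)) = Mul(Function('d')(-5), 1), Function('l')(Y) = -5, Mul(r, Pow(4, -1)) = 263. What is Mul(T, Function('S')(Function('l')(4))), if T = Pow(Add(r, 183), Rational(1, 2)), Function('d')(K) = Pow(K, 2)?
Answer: Mul(Rational(25, 7), Pow(1235, Rational(1, 2))) ≈ 125.51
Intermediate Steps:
r = 1052 (r = Mul(4, 263) = 1052)
T = Pow(1235, Rational(1, 2)) (T = Pow(Add(1052, 183), Rational(1, 2)) = Pow(1235, Rational(1, 2)) ≈ 35.143)
Function('S')(z) = Rational(25, 7) (Function('S')(z) = Mul(Rational(1, 7), Mul(Pow(-5, 2), 1)) = Mul(Rational(1, 7), Mul(25, 1)) = Mul(Rational(1, 7), 25) = Rational(25, 7))
Mul(T, Function('S')(Function('l')(4))) = Mul(Pow(1235, Rational(1, 2)), Rational(25, 7)) = Mul(Rational(25, 7), Pow(1235, Rational(1, 2)))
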